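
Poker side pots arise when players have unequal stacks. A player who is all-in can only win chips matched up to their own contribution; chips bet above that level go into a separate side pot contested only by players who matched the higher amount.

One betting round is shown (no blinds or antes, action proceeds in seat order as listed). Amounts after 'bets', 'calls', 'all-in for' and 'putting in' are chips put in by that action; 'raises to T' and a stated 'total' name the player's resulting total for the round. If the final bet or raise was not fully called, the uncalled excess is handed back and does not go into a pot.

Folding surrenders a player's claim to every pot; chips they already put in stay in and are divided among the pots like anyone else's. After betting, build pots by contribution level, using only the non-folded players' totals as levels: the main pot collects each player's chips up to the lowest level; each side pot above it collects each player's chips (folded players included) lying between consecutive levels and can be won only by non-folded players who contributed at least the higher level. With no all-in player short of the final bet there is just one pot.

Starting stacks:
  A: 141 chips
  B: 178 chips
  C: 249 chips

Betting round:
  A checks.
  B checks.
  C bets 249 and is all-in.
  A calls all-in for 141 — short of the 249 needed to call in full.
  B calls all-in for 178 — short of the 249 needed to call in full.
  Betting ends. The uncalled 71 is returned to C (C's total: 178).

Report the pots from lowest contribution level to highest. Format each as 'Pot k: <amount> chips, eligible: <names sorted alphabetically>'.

Contributions (after 71 returned to C): A=141, B=178, C=178
Pot levels (distinct totals of non-folded players): 141, 178
Layer 1-141: 141 each from A, B, C = 141*3 = 423 chips; eligible A, B, C
Layer 142-178: 37 each from B, C = 37*2 = 74 chips; eligible B, C

Pot 1: 423 chips, eligible: A, B, C
Pot 2: 74 chips, eligible: B, C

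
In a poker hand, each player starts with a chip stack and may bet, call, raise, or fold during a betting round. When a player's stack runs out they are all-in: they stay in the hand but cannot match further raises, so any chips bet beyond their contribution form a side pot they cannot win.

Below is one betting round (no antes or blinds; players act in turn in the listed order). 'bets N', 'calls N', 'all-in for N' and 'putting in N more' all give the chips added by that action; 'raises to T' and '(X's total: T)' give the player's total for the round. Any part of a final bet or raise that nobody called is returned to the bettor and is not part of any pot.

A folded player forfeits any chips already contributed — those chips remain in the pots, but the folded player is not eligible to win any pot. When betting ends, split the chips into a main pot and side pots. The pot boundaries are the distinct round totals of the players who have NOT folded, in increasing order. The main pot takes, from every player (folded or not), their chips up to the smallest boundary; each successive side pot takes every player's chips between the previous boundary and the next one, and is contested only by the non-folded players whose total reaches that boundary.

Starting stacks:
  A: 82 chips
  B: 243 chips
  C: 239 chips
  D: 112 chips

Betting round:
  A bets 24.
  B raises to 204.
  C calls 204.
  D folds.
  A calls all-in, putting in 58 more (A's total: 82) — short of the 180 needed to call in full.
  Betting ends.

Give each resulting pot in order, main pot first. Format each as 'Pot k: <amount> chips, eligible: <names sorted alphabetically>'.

Pot 1: 246 chips, eligible: A, B, C
Pot 2: 244 chips, eligible: B, C

Derivation:
Contributions: A=82, B=204, C=204
Folded: D
Pot levels (distinct totals of non-folded players): 82, 204
Layer 1-82: 82 each from A, B, C = 82*3 = 246 chips; eligible A, B, C
Layer 83-204: 122 each from B, C = 122*2 = 244 chips; eligible B, C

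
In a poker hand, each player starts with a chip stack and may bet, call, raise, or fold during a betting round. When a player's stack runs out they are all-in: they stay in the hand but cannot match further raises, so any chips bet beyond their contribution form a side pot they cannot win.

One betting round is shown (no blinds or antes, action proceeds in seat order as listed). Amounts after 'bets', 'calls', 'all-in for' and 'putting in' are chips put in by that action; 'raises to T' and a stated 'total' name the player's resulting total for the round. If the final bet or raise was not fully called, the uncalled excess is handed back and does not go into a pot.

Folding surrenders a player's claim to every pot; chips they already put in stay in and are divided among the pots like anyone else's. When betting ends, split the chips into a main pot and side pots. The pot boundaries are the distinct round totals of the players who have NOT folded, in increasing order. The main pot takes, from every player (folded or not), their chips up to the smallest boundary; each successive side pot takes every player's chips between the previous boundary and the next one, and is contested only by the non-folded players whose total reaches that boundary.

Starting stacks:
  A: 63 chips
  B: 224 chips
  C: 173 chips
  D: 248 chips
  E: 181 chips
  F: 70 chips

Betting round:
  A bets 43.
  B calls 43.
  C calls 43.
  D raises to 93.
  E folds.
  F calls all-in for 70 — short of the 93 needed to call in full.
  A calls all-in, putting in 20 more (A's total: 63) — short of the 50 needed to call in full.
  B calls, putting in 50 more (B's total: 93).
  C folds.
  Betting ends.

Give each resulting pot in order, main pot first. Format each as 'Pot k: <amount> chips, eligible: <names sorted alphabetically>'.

Contributions: A=63, B=93, C=43, D=93, F=70
Folded: C, E
Pot levels (distinct totals of non-folded players): 63, 70, 93
Layer 1-63: A 63 + B 63 + C 43 + D 63 + F 63 = 295 chips; eligible A, B, D, F
Layer 64-70: 7 each from B, D, F = 7*3 = 21 chips; eligible B, D, F
Layer 71-93: 23 each from B, D = 23*2 = 46 chips; eligible B, D

Pot 1: 295 chips, eligible: A, B, D, F
Pot 2: 21 chips, eligible: B, D, F
Pot 3: 46 chips, eligible: B, D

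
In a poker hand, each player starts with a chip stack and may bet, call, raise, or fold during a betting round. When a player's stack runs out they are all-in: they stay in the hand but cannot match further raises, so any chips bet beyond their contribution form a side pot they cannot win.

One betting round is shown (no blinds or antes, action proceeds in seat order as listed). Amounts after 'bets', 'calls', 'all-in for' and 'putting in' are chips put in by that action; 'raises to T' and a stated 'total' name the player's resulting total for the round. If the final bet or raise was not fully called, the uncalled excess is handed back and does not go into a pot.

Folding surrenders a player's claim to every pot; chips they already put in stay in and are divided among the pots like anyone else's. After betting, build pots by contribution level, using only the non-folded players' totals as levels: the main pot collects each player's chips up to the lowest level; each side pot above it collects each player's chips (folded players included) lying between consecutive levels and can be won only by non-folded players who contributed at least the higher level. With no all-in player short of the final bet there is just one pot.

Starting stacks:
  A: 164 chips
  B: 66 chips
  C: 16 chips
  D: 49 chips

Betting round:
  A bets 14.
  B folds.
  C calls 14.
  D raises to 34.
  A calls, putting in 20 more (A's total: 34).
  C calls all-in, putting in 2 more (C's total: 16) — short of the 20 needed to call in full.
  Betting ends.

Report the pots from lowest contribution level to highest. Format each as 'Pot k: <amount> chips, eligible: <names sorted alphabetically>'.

Contributions: A=34, C=16, D=34
Folded: B
Pot levels (distinct totals of non-folded players): 16, 34
Layer 1-16: 16 each from A, C, D = 16*3 = 48 chips; eligible A, C, D
Layer 17-34: 18 each from A, D = 18*2 = 36 chips; eligible A, D

Pot 1: 48 chips, eligible: A, C, D
Pot 2: 36 chips, eligible: A, D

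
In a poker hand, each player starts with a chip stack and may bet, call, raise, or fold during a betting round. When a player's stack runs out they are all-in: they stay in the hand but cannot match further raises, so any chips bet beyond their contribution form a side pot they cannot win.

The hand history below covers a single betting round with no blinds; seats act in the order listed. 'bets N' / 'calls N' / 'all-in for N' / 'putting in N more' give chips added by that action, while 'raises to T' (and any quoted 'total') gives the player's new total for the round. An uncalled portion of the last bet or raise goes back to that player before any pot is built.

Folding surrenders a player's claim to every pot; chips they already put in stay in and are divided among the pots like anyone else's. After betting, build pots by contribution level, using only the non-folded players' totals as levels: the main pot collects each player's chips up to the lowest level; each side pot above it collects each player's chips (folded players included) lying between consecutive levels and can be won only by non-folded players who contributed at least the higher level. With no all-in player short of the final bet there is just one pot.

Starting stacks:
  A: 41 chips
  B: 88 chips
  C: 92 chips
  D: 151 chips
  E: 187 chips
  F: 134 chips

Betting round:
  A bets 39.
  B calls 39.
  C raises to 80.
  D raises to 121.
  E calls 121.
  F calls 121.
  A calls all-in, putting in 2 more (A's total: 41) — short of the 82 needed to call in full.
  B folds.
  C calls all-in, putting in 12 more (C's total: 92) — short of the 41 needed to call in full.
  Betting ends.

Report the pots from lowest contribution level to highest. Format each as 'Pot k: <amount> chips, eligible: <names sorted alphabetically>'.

Contributions: A=41, B=39, C=92, D=121, E=121, F=121
Folded: B
Pot levels (distinct totals of non-folded players): 41, 92, 121
Layer 1-41: A 41 + B 39 + C 41 + D 41 + E 41 + F 41 = 244 chips; eligible A, C, D, E, F
Layer 42-92: 51 each from C, D, E, F = 51*4 = 204 chips; eligible C, D, E, F
Layer 93-121: 29 each from D, E, F = 29*3 = 87 chips; eligible D, E, F

Pot 1: 244 chips, eligible: A, C, D, E, F
Pot 2: 204 chips, eligible: C, D, E, F
Pot 3: 87 chips, eligible: D, E, F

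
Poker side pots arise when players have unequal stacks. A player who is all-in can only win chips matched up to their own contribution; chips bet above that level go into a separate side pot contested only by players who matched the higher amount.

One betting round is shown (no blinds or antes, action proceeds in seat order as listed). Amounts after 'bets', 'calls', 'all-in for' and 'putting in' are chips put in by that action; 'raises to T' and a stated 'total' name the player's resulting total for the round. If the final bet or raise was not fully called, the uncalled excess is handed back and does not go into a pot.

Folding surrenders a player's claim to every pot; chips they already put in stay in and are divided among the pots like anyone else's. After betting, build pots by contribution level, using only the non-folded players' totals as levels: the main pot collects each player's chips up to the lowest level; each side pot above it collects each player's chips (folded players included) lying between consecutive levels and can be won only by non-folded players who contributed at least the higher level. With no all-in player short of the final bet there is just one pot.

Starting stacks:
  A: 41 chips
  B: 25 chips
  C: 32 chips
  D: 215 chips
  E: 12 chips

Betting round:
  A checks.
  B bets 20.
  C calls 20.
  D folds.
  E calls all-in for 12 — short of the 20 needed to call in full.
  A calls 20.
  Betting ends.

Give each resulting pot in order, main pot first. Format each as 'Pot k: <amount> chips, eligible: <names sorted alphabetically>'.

Pot 1: 48 chips, eligible: A, B, C, E
Pot 2: 24 chips, eligible: A, B, C

Derivation:
Contributions: A=20, B=20, C=20, E=12
Folded: D
Pot levels (distinct totals of non-folded players): 12, 20
Layer 1-12: 12 each from A, B, C, E = 12*4 = 48 chips; eligible A, B, C, E
Layer 13-20: 8 each from A, B, C = 8*3 = 24 chips; eligible A, B, C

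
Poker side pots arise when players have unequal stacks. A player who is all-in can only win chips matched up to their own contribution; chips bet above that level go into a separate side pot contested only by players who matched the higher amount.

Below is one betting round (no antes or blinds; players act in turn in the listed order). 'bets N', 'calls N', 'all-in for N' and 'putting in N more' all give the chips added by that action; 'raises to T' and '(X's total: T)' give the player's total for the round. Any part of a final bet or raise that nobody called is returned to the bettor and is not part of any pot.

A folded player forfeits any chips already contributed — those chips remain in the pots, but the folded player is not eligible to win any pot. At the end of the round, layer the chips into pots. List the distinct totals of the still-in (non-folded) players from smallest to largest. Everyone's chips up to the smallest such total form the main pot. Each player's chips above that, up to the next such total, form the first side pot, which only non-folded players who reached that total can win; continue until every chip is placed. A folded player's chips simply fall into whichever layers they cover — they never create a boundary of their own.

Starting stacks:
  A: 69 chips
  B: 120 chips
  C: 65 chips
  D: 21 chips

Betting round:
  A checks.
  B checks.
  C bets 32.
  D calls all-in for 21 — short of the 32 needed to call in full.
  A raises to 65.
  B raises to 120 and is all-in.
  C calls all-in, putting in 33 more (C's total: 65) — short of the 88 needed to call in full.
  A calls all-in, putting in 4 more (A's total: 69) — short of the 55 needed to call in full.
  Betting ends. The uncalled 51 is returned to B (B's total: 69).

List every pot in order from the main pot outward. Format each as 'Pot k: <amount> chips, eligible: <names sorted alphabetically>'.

Pot 1: 84 chips, eligible: A, B, C, D
Pot 2: 132 chips, eligible: A, B, C
Pot 3: 8 chips, eligible: A, B

Derivation:
Contributions (after 51 returned to B): A=69, B=69, C=65, D=21
Pot levels (distinct totals of non-folded players): 21, 65, 69
Layer 1-21: 21 each from A, B, C, D = 21*4 = 84 chips; eligible A, B, C, D
Layer 22-65: 44 each from A, B, C = 44*3 = 132 chips; eligible A, B, C
Layer 66-69: 4 each from A, B = 4*2 = 8 chips; eligible A, B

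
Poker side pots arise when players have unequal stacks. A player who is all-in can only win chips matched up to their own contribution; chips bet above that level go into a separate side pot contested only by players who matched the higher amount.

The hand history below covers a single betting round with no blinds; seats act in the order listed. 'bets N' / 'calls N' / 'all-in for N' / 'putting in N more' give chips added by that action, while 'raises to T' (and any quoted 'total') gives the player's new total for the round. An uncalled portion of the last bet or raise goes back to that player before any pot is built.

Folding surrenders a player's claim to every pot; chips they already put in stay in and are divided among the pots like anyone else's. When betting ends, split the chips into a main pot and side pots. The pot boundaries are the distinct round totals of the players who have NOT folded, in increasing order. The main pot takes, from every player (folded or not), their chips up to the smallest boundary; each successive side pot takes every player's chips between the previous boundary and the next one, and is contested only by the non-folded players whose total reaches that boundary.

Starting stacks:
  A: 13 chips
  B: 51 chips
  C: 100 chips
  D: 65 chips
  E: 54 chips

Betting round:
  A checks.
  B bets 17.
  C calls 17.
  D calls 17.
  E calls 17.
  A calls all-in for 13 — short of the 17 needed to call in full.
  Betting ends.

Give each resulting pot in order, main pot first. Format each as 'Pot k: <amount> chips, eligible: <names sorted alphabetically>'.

Pot 1: 65 chips, eligible: A, B, C, D, E
Pot 2: 16 chips, eligible: B, C, D, E

Derivation:
Contributions: A=13, B=17, C=17, D=17, E=17
Pot levels (distinct totals of non-folded players): 13, 17
Layer 1-13: 13 each from A, B, C, D, E = 13*5 = 65 chips; eligible A, B, C, D, E
Layer 14-17: 4 each from B, C, D, E = 4*4 = 16 chips; eligible B, C, D, E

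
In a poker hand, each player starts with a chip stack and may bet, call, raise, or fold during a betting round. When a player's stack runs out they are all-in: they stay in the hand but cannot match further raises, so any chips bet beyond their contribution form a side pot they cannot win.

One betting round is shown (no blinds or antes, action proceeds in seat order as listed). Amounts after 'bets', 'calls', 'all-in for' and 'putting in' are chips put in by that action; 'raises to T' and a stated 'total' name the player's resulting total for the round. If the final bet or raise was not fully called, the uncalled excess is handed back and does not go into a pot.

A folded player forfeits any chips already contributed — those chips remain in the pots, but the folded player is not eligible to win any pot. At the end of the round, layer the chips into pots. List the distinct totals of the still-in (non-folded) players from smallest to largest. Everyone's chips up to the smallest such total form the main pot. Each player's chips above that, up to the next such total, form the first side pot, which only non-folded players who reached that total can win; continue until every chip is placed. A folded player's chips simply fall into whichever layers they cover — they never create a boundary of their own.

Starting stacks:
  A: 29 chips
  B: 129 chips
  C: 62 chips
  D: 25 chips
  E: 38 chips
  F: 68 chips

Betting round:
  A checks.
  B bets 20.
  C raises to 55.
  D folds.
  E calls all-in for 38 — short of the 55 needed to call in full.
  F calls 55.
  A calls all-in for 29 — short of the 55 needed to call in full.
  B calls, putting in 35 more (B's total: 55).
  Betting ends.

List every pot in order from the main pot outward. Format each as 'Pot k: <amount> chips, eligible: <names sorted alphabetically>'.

Contributions: A=29, B=55, C=55, E=38, F=55
Folded: D
Pot levels (distinct totals of non-folded players): 29, 38, 55
Layer 1-29: 29 each from A, B, C, E, F = 29*5 = 145 chips; eligible A, B, C, E, F
Layer 30-38: 9 each from B, C, E, F = 9*4 = 36 chips; eligible B, C, E, F
Layer 39-55: 17 each from B, C, F = 17*3 = 51 chips; eligible B, C, F

Pot 1: 145 chips, eligible: A, B, C, E, F
Pot 2: 36 chips, eligible: B, C, E, F
Pot 3: 51 chips, eligible: B, C, F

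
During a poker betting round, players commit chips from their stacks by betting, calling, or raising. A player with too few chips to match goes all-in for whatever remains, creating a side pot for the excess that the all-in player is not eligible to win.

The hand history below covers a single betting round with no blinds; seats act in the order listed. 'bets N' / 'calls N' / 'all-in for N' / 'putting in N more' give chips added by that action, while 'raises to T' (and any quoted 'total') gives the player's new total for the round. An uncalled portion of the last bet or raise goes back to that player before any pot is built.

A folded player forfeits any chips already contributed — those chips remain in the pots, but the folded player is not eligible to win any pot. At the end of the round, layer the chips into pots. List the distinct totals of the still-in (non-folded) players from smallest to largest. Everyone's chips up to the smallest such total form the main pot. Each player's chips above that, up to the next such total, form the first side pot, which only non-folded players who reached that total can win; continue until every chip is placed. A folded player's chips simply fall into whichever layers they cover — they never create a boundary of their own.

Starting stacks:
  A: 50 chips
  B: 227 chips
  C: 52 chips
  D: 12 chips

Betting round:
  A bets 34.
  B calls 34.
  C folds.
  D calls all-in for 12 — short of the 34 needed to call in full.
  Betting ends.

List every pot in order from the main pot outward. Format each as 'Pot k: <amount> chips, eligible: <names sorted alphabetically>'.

Pot 1: 36 chips, eligible: A, B, D
Pot 2: 44 chips, eligible: A, B

Derivation:
Contributions: A=34, B=34, D=12
Folded: C
Pot levels (distinct totals of non-folded players): 12, 34
Layer 1-12: 12 each from A, B, D = 12*3 = 36 chips; eligible A, B, D
Layer 13-34: 22 each from A, B = 22*2 = 44 chips; eligible A, B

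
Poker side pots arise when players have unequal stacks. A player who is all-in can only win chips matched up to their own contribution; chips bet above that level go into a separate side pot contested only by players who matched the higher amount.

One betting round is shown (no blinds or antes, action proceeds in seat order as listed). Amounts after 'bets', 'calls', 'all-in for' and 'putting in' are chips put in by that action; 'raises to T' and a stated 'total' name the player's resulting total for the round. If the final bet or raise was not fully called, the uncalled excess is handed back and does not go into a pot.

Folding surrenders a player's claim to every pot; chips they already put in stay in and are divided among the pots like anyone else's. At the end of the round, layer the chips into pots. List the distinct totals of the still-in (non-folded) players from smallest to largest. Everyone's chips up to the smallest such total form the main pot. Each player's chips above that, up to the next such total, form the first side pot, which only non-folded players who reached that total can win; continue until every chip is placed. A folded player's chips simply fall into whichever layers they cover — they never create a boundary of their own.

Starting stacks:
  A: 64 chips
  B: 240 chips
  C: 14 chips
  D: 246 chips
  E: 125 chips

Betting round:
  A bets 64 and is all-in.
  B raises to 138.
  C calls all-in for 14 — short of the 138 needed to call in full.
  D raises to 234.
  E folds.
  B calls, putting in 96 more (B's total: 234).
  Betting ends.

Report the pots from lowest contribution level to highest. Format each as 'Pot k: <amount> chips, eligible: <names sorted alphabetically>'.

Pot 1: 56 chips, eligible: A, B, C, D
Pot 2: 150 chips, eligible: A, B, D
Pot 3: 340 chips, eligible: B, D

Derivation:
Contributions: A=64, B=234, C=14, D=234
Folded: E
Pot levels (distinct totals of non-folded players): 14, 64, 234
Layer 1-14: 14 each from A, B, C, D = 14*4 = 56 chips; eligible A, B, C, D
Layer 15-64: 50 each from A, B, D = 50*3 = 150 chips; eligible A, B, D
Layer 65-234: 170 each from B, D = 170*2 = 340 chips; eligible B, D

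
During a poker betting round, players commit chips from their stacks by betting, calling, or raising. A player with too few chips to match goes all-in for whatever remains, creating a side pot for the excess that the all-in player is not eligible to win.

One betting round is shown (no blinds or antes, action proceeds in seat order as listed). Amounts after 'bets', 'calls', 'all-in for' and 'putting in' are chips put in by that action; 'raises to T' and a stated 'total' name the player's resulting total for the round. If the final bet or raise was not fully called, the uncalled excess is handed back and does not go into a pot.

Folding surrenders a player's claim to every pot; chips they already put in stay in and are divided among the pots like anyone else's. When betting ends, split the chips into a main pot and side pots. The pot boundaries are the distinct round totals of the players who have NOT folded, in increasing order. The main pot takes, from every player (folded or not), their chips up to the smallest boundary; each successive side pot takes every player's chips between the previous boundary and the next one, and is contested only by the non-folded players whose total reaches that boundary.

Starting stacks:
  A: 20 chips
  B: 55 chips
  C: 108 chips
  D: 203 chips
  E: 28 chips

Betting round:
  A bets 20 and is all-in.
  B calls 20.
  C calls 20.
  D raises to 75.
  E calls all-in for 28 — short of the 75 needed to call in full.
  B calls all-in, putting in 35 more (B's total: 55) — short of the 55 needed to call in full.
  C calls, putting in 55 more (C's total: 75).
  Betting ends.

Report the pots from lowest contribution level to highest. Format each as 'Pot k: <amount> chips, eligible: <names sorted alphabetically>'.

Contributions: A=20, B=55, C=75, D=75, E=28
Pot levels (distinct totals of non-folded players): 20, 28, 55, 75
Layer 1-20: 20 each from A, B, C, D, E = 20*5 = 100 chips; eligible A, B, C, D, E
Layer 21-28: 8 each from B, C, D, E = 8*4 = 32 chips; eligible B, C, D, E
Layer 29-55: 27 each from B, C, D = 27*3 = 81 chips; eligible B, C, D
Layer 56-75: 20 each from C, D = 20*2 = 40 chips; eligible C, D

Pot 1: 100 chips, eligible: A, B, C, D, E
Pot 2: 32 chips, eligible: B, C, D, E
Pot 3: 81 chips, eligible: B, C, D
Pot 4: 40 chips, eligible: C, D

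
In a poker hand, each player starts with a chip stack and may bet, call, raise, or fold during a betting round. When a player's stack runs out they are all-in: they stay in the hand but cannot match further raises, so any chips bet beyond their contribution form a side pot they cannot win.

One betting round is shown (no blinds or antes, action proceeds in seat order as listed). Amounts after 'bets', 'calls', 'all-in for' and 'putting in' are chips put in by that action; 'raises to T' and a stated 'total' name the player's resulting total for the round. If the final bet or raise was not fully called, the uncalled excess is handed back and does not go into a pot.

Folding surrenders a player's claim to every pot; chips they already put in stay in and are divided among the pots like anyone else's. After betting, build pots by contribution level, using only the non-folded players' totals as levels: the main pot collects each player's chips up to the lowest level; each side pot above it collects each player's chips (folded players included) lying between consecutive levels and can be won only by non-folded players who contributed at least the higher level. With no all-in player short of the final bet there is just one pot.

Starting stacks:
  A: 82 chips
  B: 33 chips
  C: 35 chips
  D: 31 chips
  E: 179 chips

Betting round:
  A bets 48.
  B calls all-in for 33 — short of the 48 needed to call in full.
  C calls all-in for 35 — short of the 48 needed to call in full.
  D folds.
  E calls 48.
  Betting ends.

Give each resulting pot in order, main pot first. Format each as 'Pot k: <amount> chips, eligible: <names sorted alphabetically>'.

Pot 1: 132 chips, eligible: A, B, C, E
Pot 2: 6 chips, eligible: A, C, E
Pot 3: 26 chips, eligible: A, E

Derivation:
Contributions: A=48, B=33, C=35, E=48
Folded: D
Pot levels (distinct totals of non-folded players): 33, 35, 48
Layer 1-33: 33 each from A, B, C, E = 33*4 = 132 chips; eligible A, B, C, E
Layer 34-35: 2 each from A, C, E = 2*3 = 6 chips; eligible A, C, E
Layer 36-48: 13 each from A, E = 13*2 = 26 chips; eligible A, E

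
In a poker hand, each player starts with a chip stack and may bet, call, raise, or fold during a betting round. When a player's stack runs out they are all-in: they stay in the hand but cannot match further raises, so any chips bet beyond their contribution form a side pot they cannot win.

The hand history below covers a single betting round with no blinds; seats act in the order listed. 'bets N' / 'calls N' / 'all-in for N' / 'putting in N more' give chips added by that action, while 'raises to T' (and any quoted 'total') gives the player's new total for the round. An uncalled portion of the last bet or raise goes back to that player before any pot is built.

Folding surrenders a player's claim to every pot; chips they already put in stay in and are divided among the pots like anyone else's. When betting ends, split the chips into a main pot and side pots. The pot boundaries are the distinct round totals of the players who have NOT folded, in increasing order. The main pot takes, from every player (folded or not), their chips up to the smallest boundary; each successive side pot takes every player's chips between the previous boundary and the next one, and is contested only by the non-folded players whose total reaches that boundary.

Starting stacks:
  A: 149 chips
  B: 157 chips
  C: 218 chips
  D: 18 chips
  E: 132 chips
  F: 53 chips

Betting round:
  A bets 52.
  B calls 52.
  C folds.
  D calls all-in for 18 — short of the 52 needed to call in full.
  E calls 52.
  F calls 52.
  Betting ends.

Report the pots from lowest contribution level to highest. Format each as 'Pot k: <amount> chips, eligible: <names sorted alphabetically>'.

Contributions: A=52, B=52, D=18, E=52, F=52
Folded: C
Pot levels (distinct totals of non-folded players): 18, 52
Layer 1-18: 18 each from A, B, D, E, F = 18*5 = 90 chips; eligible A, B, D, E, F
Layer 19-52: 34 each from A, B, E, F = 34*4 = 136 chips; eligible A, B, E, F

Pot 1: 90 chips, eligible: A, B, D, E, F
Pot 2: 136 chips, eligible: A, B, E, F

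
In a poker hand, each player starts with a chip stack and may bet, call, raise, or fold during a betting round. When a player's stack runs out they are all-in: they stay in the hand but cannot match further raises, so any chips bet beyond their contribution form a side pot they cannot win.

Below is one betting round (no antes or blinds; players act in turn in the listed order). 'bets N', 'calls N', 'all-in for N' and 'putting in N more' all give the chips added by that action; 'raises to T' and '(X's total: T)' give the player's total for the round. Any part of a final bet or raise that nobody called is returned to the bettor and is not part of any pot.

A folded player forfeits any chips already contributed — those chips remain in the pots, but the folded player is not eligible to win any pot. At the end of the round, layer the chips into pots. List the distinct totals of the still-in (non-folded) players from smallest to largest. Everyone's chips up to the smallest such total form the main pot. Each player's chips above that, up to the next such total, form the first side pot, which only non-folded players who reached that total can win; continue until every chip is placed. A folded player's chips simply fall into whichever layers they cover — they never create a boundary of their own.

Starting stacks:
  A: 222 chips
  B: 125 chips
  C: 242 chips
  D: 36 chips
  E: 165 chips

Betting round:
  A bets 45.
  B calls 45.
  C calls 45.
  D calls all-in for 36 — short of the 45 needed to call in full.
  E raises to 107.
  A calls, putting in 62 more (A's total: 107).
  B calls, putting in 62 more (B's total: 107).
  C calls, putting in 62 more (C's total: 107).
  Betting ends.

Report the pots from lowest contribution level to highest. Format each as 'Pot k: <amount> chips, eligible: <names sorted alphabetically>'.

Contributions: A=107, B=107, C=107, D=36, E=107
Pot levels (distinct totals of non-folded players): 36, 107
Layer 1-36: 36 each from A, B, C, D, E = 36*5 = 180 chips; eligible A, B, C, D, E
Layer 37-107: 71 each from A, B, C, E = 71*4 = 284 chips; eligible A, B, C, E

Pot 1: 180 chips, eligible: A, B, C, D, E
Pot 2: 284 chips, eligible: A, B, C, E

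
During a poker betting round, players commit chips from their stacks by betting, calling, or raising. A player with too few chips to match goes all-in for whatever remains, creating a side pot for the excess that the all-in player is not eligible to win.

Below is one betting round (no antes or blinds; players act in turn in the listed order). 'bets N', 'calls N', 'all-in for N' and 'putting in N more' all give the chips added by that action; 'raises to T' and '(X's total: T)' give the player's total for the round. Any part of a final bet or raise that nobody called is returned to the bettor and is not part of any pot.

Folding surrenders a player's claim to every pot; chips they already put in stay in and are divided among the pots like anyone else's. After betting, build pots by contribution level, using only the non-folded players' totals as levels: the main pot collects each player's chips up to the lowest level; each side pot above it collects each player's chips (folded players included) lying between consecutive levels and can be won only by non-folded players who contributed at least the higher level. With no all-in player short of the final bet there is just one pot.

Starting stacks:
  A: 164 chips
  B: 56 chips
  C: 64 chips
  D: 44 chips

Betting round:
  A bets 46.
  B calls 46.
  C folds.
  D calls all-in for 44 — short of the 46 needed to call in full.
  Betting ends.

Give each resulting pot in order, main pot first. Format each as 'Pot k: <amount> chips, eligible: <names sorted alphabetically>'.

Pot 1: 132 chips, eligible: A, B, D
Pot 2: 4 chips, eligible: A, B

Derivation:
Contributions: A=46, B=46, D=44
Folded: C
Pot levels (distinct totals of non-folded players): 44, 46
Layer 1-44: 44 each from A, B, D = 44*3 = 132 chips; eligible A, B, D
Layer 45-46: 2 each from A, B = 2*2 = 4 chips; eligible A, B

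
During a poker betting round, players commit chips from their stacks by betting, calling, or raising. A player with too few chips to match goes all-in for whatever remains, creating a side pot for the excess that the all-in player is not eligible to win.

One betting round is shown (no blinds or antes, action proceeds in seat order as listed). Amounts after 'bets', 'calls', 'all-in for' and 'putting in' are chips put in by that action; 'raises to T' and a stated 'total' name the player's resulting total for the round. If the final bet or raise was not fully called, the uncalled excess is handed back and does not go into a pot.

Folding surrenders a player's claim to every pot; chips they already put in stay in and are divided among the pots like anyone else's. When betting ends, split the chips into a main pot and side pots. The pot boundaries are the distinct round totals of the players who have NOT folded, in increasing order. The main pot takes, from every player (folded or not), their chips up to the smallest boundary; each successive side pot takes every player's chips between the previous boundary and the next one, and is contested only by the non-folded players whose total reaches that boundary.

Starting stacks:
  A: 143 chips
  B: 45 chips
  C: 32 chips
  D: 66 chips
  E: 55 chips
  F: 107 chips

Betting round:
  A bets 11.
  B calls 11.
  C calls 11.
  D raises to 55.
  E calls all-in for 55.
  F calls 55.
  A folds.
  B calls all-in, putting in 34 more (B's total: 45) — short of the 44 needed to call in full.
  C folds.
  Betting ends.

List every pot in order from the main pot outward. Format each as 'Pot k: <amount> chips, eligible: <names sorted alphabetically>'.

Contributions: A=11, B=45, C=11, D=55, E=55, F=55
Folded: A, C
Pot levels (distinct totals of non-folded players): 45, 55
Layer 1-45: A 11 + B 45 + C 11 + D 45 + E 45 + F 45 = 202 chips; eligible B, D, E, F
Layer 46-55: 10 each from D, E, F = 10*3 = 30 chips; eligible D, E, F

Pot 1: 202 chips, eligible: B, D, E, F
Pot 2: 30 chips, eligible: D, E, F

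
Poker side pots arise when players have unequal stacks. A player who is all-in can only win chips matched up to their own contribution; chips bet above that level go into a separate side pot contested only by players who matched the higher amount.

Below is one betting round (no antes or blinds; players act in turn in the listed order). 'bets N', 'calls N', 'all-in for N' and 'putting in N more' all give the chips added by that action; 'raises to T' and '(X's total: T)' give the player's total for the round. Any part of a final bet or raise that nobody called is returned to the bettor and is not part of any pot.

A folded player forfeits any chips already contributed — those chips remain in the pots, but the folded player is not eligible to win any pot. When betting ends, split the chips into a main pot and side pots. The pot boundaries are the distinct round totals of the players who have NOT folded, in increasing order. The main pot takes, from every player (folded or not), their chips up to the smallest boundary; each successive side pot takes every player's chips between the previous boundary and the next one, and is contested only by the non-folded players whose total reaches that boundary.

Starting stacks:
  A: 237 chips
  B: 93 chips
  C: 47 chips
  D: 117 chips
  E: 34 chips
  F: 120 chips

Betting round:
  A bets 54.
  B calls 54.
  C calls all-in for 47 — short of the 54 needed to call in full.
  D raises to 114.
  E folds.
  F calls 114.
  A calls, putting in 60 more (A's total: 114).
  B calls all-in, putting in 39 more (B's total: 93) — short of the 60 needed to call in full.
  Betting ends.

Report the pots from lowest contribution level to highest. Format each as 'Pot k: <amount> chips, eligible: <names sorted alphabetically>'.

Pot 1: 235 chips, eligible: A, B, C, D, F
Pot 2: 184 chips, eligible: A, B, D, F
Pot 3: 63 chips, eligible: A, D, F

Derivation:
Contributions: A=114, B=93, C=47, D=114, F=114
Folded: E
Pot levels (distinct totals of non-folded players): 47, 93, 114
Layer 1-47: 47 each from A, B, C, D, F = 47*5 = 235 chips; eligible A, B, C, D, F
Layer 48-93: 46 each from A, B, D, F = 46*4 = 184 chips; eligible A, B, D, F
Layer 94-114: 21 each from A, D, F = 21*3 = 63 chips; eligible A, D, F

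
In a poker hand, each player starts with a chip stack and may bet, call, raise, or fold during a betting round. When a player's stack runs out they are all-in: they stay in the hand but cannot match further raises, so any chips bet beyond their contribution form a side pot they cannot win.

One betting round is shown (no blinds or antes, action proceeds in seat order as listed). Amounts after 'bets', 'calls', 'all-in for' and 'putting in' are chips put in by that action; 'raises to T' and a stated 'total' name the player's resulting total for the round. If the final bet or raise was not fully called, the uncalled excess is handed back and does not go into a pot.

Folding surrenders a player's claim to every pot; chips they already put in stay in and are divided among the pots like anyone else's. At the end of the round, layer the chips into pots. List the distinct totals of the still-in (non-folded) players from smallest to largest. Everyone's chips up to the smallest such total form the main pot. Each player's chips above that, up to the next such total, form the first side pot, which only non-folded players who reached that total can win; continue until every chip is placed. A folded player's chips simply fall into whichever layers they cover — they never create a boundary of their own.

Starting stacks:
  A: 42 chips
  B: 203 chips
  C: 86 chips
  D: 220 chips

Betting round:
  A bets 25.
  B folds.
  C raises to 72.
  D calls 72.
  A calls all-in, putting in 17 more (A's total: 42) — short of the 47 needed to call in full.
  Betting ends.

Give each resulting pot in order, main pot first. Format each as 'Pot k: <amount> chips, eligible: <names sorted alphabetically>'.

Pot 1: 126 chips, eligible: A, C, D
Pot 2: 60 chips, eligible: C, D

Derivation:
Contributions: A=42, C=72, D=72
Folded: B
Pot levels (distinct totals of non-folded players): 42, 72
Layer 1-42: 42 each from A, C, D = 42*3 = 126 chips; eligible A, C, D
Layer 43-72: 30 each from C, D = 30*2 = 60 chips; eligible C, D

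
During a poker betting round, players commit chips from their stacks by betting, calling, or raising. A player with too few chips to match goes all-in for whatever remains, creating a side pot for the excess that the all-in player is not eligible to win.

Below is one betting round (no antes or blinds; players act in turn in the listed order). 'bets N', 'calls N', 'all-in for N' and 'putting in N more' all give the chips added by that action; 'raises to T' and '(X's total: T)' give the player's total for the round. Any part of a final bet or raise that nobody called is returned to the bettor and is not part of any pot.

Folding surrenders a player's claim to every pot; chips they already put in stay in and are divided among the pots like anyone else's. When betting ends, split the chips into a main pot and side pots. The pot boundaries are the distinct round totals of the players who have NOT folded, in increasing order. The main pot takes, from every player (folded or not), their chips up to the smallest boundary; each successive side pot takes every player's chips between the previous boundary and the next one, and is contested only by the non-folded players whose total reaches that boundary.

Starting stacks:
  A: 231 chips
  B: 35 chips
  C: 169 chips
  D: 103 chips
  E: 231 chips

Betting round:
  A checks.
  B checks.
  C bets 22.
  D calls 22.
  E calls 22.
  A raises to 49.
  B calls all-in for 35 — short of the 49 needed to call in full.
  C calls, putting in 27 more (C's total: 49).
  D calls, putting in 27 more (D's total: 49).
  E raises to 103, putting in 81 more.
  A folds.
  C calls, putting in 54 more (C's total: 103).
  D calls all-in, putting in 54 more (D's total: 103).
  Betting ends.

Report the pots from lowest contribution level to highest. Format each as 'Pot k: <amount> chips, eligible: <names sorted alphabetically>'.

Contributions: A=49, B=35, C=103, D=103, E=103
Folded: A
Pot levels (distinct totals of non-folded players): 35, 103
Layer 1-35: 35 each from A, B, C, D, E = 35*5 = 175 chips; eligible B, C, D, E
Layer 36-103: A 14 + C 68 + D 68 + E 68 = 218 chips; eligible C, D, E

Pot 1: 175 chips, eligible: B, C, D, E
Pot 2: 218 chips, eligible: C, D, E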